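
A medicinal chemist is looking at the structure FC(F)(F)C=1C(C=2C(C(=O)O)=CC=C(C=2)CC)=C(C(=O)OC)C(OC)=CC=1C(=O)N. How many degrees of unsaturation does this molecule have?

11

Degree of unsaturation = (number of rings) + (number of π bonds).
Ring closures in the SMILES: 2.
π bonds: 9 double bonds (each 1 DoU) → 9 DoU from unsaturation.
Total DoU = 2 + 9 = 11.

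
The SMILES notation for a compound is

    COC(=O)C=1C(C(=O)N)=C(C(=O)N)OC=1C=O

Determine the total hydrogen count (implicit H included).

Walk through each heavy atom and fill implicit hydrogens from standard valence (C 4, N 3, O 2, S 2, halogen 1):
  atom 1: C, bond orders sum to 1 (valence 4) → 3 H
  atom 2: O, bond orders sum to 2 (valence 2) → 0 H
  atom 3: C, bond orders sum to 4 (valence 4) → 0 H
  atom 4: O, bond orders sum to 2 (valence 2) → 0 H
  atom 5: C, bond orders sum to 4 (valence 4) → 0 H
  atom 6: C, bond orders sum to 4 (valence 4) → 0 H
  atom 7: C, bond orders sum to 4 (valence 4) → 0 H
  atom 8: O, bond orders sum to 2 (valence 2) → 0 H
  atom 9: N, bond orders sum to 1 (valence 3) → 2 H
  atom 10: C, bond orders sum to 4 (valence 4) → 0 H
  atom 11: C, bond orders sum to 4 (valence 4) → 0 H
  atom 12: O, bond orders sum to 2 (valence 2) → 0 H
  atom 13: N, bond orders sum to 1 (valence 3) → 2 H
  atom 14: O, bond orders sum to 2 (valence 2) → 0 H
  atom 15: C, bond orders sum to 4 (valence 4) → 0 H
  atom 16: C, bond orders sum to 3 (valence 4) → 1 H
  atom 17: O, bond orders sum to 2 (valence 2) → 0 H
Total hydrogens: 8.

8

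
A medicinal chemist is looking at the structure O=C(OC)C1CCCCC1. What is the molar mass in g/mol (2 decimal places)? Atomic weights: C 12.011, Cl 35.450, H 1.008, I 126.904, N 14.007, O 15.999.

142.20 g/mol

First, the molecular formula is C8H14O2 (counting implicit H from valence).
  C: 8 × 12.011 = 96.088
  H: 14 × 1.008 = 14.112
  O: 2 × 15.999 = 31.998
Sum: 8×12.011 + 14×1.008 + 2×15.999 = 142.198 → 142.20 g/mol.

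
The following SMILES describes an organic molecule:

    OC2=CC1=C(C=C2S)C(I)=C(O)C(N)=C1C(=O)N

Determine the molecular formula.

Walk through each heavy atom and fill implicit hydrogens from standard valence (C 4, N 3, O 2, S 2, halogen 1):
  atom 1: O, bond orders sum to 1 (valence 2) → 1 H
  atom 2: C, bond orders sum to 4 (valence 4) → 0 H
  atom 3: C, bond orders sum to 3 (valence 4) → 1 H
  atom 4: C, bond orders sum to 4 (valence 4) → 0 H
  atom 5: C, bond orders sum to 4 (valence 4) → 0 H
  atom 6: C, bond orders sum to 3 (valence 4) → 1 H
  atom 7: C, bond orders sum to 4 (valence 4) → 0 H
  atom 8: S, bond orders sum to 1 (valence 2) → 1 H
  atom 9: C, bond orders sum to 4 (valence 4) → 0 H
  atom 10: I (halogen, monovalent) → 0 H
  atom 11: C, bond orders sum to 4 (valence 4) → 0 H
  atom 12: O, bond orders sum to 1 (valence 2) → 1 H
  atom 13: C, bond orders sum to 4 (valence 4) → 0 H
  atom 14: N, bond orders sum to 1 (valence 3) → 2 H
  atom 15: C, bond orders sum to 4 (valence 4) → 0 H
  atom 16: C, bond orders sum to 4 (valence 4) → 0 H
  atom 17: O, bond orders sum to 2 (valence 2) → 0 H
  atom 18: N, bond orders sum to 1 (valence 3) → 2 H
Totals → C:11, H:9, I:1, N:2, O:3, S:1.

C11H9IN2O3S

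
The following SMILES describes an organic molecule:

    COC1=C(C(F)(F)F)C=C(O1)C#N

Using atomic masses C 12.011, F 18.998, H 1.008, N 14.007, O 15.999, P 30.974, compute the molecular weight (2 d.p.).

191.11 g/mol

First, the molecular formula is C7H4F3NO2 (counting implicit H from valence).
  C: 7 × 12.011 = 84.077
  F: 3 × 18.998 = 56.994
  H: 4 × 1.008 = 4.032
  N: 1 × 14.007 = 14.007
  O: 2 × 15.999 = 31.998
Sum: 7×12.011 + 3×18.998 + 4×1.008 + 1×14.007 + 2×15.999 = 191.108 → 191.11 g/mol.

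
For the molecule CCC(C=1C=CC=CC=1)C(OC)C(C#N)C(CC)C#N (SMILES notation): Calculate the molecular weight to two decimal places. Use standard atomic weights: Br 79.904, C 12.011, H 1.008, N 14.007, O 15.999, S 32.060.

First, the molecular formula is C17H22N2O (counting implicit H from valence).
  C: 17 × 12.011 = 204.187
  H: 22 × 1.008 = 22.176
  N: 2 × 14.007 = 28.014
  O: 1 × 15.999 = 15.999
Sum: 17×12.011 + 22×1.008 + 2×14.007 + 1×15.999 = 270.376 → 270.38 g/mol.

270.38 g/mol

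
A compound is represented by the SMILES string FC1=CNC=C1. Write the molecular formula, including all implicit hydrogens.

Walk through each heavy atom and fill implicit hydrogens from standard valence (C 4, N 3, O 2, S 2, halogen 1):
  atom 1: F (halogen, monovalent) → 0 H
  atom 2: C, bond orders sum to 4 (valence 4) → 0 H
  atom 3: C, bond orders sum to 3 (valence 4) → 1 H
  atom 4: N, bond orders sum to 2 (valence 3) → 1 H
  atom 5: C, bond orders sum to 3 (valence 4) → 1 H
  atom 6: C, bond orders sum to 3 (valence 4) → 1 H
Totals → C:4, H:4, F:1, N:1.

C4H4FN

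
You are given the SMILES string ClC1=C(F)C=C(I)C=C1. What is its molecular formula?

Walk through each heavy atom and fill implicit hydrogens from standard valence (C 4, N 3, O 2, S 2, halogen 1):
  atom 1: Cl (halogen, monovalent) → 0 H
  atom 2: C, bond orders sum to 4 (valence 4) → 0 H
  atom 3: C, bond orders sum to 4 (valence 4) → 0 H
  atom 4: F (halogen, monovalent) → 0 H
  atom 5: C, bond orders sum to 3 (valence 4) → 1 H
  atom 6: C, bond orders sum to 4 (valence 4) → 0 H
  atom 7: I (halogen, monovalent) → 0 H
  atom 8: C, bond orders sum to 3 (valence 4) → 1 H
  atom 9: C, bond orders sum to 3 (valence 4) → 1 H
Totals → C:6, H:3, Cl:1, F:1, I:1.

C6H3ClFI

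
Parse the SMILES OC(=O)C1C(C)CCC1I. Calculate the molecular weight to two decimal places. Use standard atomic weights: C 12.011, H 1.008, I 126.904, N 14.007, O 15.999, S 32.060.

First, the molecular formula is C7H11IO2 (counting implicit H from valence).
  C: 7 × 12.011 = 84.077
  H: 11 × 1.008 = 11.088
  I: 1 × 126.904 = 126.904
  O: 2 × 15.999 = 31.998
Sum: 7×12.011 + 11×1.008 + 1×126.904 + 2×15.999 = 254.067 → 254.07 g/mol.

254.07 g/mol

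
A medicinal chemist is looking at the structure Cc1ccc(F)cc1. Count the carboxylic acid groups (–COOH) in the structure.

0

Scan the SMILES for the carboxylic acid motif — none present.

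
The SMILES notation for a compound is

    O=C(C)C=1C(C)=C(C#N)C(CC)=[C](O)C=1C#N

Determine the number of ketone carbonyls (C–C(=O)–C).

1

The ketone motif appears at heavy-atom position 2 in the SMILES.
Other groups present: 1 hydroxyl, 2 nitrile.
Ketone count: 1.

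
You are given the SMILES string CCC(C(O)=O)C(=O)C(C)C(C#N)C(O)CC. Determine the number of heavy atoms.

Every atom symbol written in the SMILES (organic subset) is one heavy atom; implicit H are not written.
Heavy atoms by element → C:12, N:1, O:4.
Total: 17.

17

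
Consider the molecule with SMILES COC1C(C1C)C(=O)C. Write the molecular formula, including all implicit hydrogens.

C7H12O2

Walk through each heavy atom and fill implicit hydrogens from standard valence (C 4, N 3, O 2, S 2, halogen 1):
  atom 1: C, bond orders sum to 1 (valence 4) → 3 H
  atom 2: O, bond orders sum to 2 (valence 2) → 0 H
  atom 3: C, bond orders sum to 3 (valence 4) → 1 H
  atom 4: C, bond orders sum to 3 (valence 4) → 1 H
  atom 5: C, bond orders sum to 3 (valence 4) → 1 H
  atom 6: C, bond orders sum to 1 (valence 4) → 3 H
  atom 7: C, bond orders sum to 4 (valence 4) → 0 H
  atom 8: O, bond orders sum to 2 (valence 2) → 0 H
  atom 9: C, bond orders sum to 1 (valence 4) → 3 H
Totals → C:7, H:12, O:2.
In Hill order: C7H12O2.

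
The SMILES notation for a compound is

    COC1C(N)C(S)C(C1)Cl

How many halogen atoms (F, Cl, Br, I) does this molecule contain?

1

Halogen atoms appear at heavy-atom position 10 (1×Cl).
Other groups present: 1 ether, 1 primary amine, 1 thiol.
Halogen count: 1.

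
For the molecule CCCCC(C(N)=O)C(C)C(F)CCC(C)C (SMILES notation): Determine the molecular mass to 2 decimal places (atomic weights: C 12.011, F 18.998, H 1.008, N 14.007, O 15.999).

245.38 g/mol

First, the molecular formula is C14H28FNO (counting implicit H from valence).
  C: 14 × 12.011 = 168.154
  F: 1 × 18.998 = 18.998
  H: 28 × 1.008 = 28.224
  N: 1 × 14.007 = 14.007
  O: 1 × 15.999 = 15.999
Sum: 14×12.011 + 1×18.998 + 28×1.008 + 1×14.007 + 1×15.999 = 245.382 → 245.38 g/mol.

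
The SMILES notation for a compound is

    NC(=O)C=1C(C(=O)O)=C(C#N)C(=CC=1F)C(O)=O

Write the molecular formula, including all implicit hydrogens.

Walk through each heavy atom and fill implicit hydrogens from standard valence (C 4, N 3, O 2, S 2, halogen 1):
  atom 1: N, bond orders sum to 1 (valence 3) → 2 H
  atom 2: C, bond orders sum to 4 (valence 4) → 0 H
  atom 3: O, bond orders sum to 2 (valence 2) → 0 H
  atom 4: C, bond orders sum to 4 (valence 4) → 0 H
  atom 5: C, bond orders sum to 4 (valence 4) → 0 H
  atom 6: C, bond orders sum to 4 (valence 4) → 0 H
  atom 7: O, bond orders sum to 2 (valence 2) → 0 H
  atom 8: O, bond orders sum to 1 (valence 2) → 1 H
  atom 9: C, bond orders sum to 4 (valence 4) → 0 H
  atom 10: C, bond orders sum to 4 (valence 4) → 0 H
  atom 11: N, bond orders sum to 3 (valence 3) → 0 H
  atom 12: C, bond orders sum to 4 (valence 4) → 0 H
  atom 13: C, bond orders sum to 3 (valence 4) → 1 H
  atom 14: C, bond orders sum to 4 (valence 4) → 0 H
  atom 15: F (halogen, monovalent) → 0 H
  atom 16: C, bond orders sum to 4 (valence 4) → 0 H
  atom 17: O, bond orders sum to 1 (valence 2) → 1 H
  atom 18: O, bond orders sum to 2 (valence 2) → 0 H
Totals → C:10, H:5, F:1, N:2, O:5.
In Hill order: C10H5FN2O5.

C10H5FN2O5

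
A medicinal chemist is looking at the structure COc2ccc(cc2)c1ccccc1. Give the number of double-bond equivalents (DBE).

8

Molecular formula: C13H12O.
DoU = (2C + 2 + N − H − X) / 2, where X is the halogen count and O/S are ignored.
    = (2·13 + 2 + 0 − 12 − 0) / 2 = 16 / 2 = 8.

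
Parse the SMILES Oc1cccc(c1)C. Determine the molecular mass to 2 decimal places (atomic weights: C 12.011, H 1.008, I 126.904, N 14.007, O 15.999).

108.14 g/mol

First, the molecular formula is C7H8O (counting implicit H from valence).
  C: 7 × 12.011 = 84.077
  H: 8 × 1.008 = 8.064
  O: 1 × 15.999 = 15.999
Sum: 7×12.011 + 8×1.008 + 1×15.999 = 108.140 → 108.14 g/mol.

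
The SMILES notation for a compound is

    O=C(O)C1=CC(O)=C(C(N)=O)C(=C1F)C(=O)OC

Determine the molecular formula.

C10H8FNO6

Walk through each heavy atom and fill implicit hydrogens from standard valence (C 4, N 3, O 2, S 2, halogen 1):
  atom 1: O, bond orders sum to 2 (valence 2) → 0 H
  atom 2: C, bond orders sum to 4 (valence 4) → 0 H
  atom 3: O, bond orders sum to 1 (valence 2) → 1 H
  atom 4: C, bond orders sum to 4 (valence 4) → 0 H
  atom 5: C, bond orders sum to 3 (valence 4) → 1 H
  atom 6: C, bond orders sum to 4 (valence 4) → 0 H
  atom 7: O, bond orders sum to 1 (valence 2) → 1 H
  atom 8: C, bond orders sum to 4 (valence 4) → 0 H
  atom 9: C, bond orders sum to 4 (valence 4) → 0 H
  atom 10: N, bond orders sum to 1 (valence 3) → 2 H
  atom 11: O, bond orders sum to 2 (valence 2) → 0 H
  atom 12: C, bond orders sum to 4 (valence 4) → 0 H
  atom 13: C, bond orders sum to 4 (valence 4) → 0 H
  atom 14: F (halogen, monovalent) → 0 H
  atom 15: C, bond orders sum to 4 (valence 4) → 0 H
  atom 16: O, bond orders sum to 2 (valence 2) → 0 H
  atom 17: O, bond orders sum to 2 (valence 2) → 0 H
  atom 18: C, bond orders sum to 1 (valence 4) → 3 H
Totals → C:10, H:8, F:1, N:1, O:6.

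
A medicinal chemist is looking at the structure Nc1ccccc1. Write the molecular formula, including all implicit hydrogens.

C6H7N

Walk through each heavy atom and fill implicit hydrogens from standard valence (C 4, N 3, O 2, S 2, halogen 1); for lowercase aromatic atoms, an aromatic c carries 1 H when it has two neighbours and 0 H with three, and aromatic n carries 0 H:
  atom 1: N, bond orders sum to 1 (valence 3) → 2 H
  atom 2: aromatic c, 3 neighbours → 0 H
  atom 3: aromatic c, 2 neighbours → 1 H
  atom 4: aromatic c, 2 neighbours → 1 H
  atom 5: aromatic c, 2 neighbours → 1 H
  atom 6: aromatic c, 2 neighbours → 1 H
  atom 7: aromatic c, 2 neighbours → 1 H
Totals → C:6, H:7, N:1.
In Hill order: C6H7N.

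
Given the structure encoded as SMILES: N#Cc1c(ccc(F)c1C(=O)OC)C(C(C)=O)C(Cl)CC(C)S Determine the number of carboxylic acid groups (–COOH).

Scan the SMILES for the carboxylic acid motif — none present.
Groups that are present: 1 ester, 1 ketone, 1 nitrile, 1 thiol.

0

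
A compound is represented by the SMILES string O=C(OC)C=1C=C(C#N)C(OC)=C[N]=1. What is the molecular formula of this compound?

C9H8N2O3

Walk through each heavy atom and fill implicit hydrogens from standard valence (C 4, N 3, O 2, S 2, halogen 1):
  atom 1: O, bond orders sum to 2 (valence 2) → 0 H
  atom 2: C, bond orders sum to 4 (valence 4) → 0 H
  atom 3: O, bond orders sum to 2 (valence 2) → 0 H
  atom 4: C, bond orders sum to 1 (valence 4) → 3 H
  atom 5: C, bond orders sum to 4 (valence 4) → 0 H
  atom 6: C, bond orders sum to 3 (valence 4) → 1 H
  atom 7: C, bond orders sum to 4 (valence 4) → 0 H
  atom 8: C, bond orders sum to 4 (valence 4) → 0 H
  atom 9: N, bond orders sum to 3 (valence 3) → 0 H
  atom 10: C, bond orders sum to 4 (valence 4) → 0 H
  atom 11: O, bond orders sum to 2 (valence 2) → 0 H
  atom 12: C, bond orders sum to 1 (valence 4) → 3 H
  atom 13: C, bond orders sum to 3 (valence 4) → 1 H
  atom 14: N with explicit H count 0
Totals → C:9, H:8, N:2, O:3.
In Hill order: C9H8N2O3.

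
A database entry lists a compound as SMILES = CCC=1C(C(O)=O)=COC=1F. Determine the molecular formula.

C7H7FO3

Walk through each heavy atom and fill implicit hydrogens from standard valence (C 4, N 3, O 2, S 2, halogen 1):
  atom 1: C, bond orders sum to 1 (valence 4) → 3 H
  atom 2: C, bond orders sum to 2 (valence 4) → 2 H
  atom 3: C, bond orders sum to 4 (valence 4) → 0 H
  atom 4: C, bond orders sum to 4 (valence 4) → 0 H
  atom 5: C, bond orders sum to 4 (valence 4) → 0 H
  atom 6: O, bond orders sum to 1 (valence 2) → 1 H
  atom 7: O, bond orders sum to 2 (valence 2) → 0 H
  atom 8: C, bond orders sum to 3 (valence 4) → 1 H
  atom 9: O, bond orders sum to 2 (valence 2) → 0 H
  atom 10: C, bond orders sum to 4 (valence 4) → 0 H
  atom 11: F (halogen, monovalent) → 0 H
Totals → C:7, H:7, F:1, O:3.
In Hill order: C7H7FO3.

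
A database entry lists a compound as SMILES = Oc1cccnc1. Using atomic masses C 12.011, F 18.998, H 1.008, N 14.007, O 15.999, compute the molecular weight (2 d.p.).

95.10 g/mol

First, the molecular formula is C5H5NO (counting implicit H from valence).
  C: 5 × 12.011 = 60.055
  H: 5 × 1.008 = 5.040
  N: 1 × 14.007 = 14.007
  O: 1 × 15.999 = 15.999
Sum: 5×12.011 + 5×1.008 + 1×14.007 + 1×15.999 = 95.101 → 95.10 g/mol.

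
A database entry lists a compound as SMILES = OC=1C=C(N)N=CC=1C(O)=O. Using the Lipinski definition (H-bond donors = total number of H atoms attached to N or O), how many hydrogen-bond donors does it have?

Donors: find every N or O and count the H atoms it carries.
  atom 1 (O): bond orders sum to 1 → 1 H
  atom 5 (N): bond orders sum to 1 → 2 H
  atom 6 (N): bond orders sum to 3 → 0 H
  atom 10 (O): bond orders sum to 1 → 1 H
  atom 11 (O): bond orders sum to 2 → 0 H
Lipinski HBD = 4.

4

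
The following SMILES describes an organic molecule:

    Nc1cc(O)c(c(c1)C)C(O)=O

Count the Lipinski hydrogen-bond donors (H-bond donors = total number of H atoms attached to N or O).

Donors: find every N or O and count the H atoms it carries.
  atom 1 (N): bond orders sum to 1 → 2 H
  atom 5 (O): bond orders sum to 1 → 1 H
  atom 11 (O): bond orders sum to 1 → 1 H
  atom 12 (O): bond orders sum to 2 → 0 H
Lipinski HBD = 4.

4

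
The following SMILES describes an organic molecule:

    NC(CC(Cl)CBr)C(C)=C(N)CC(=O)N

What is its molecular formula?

C9H17BrClN3O

Walk through each heavy atom and fill implicit hydrogens from standard valence (C 4, N 3, O 2, S 2, halogen 1):
  atom 1: N, bond orders sum to 1 (valence 3) → 2 H
  atom 2: C, bond orders sum to 3 (valence 4) → 1 H
  atom 3: C, bond orders sum to 2 (valence 4) → 2 H
  atom 4: C, bond orders sum to 3 (valence 4) → 1 H
  atom 5: Cl (halogen, monovalent) → 0 H
  atom 6: C, bond orders sum to 2 (valence 4) → 2 H
  atom 7: Br (halogen, monovalent) → 0 H
  atom 8: C, bond orders sum to 4 (valence 4) → 0 H
  atom 9: C, bond orders sum to 1 (valence 4) → 3 H
  atom 10: C, bond orders sum to 4 (valence 4) → 0 H
  atom 11: N, bond orders sum to 1 (valence 3) → 2 H
  atom 12: C, bond orders sum to 2 (valence 4) → 2 H
  atom 13: C, bond orders sum to 4 (valence 4) → 0 H
  atom 14: O, bond orders sum to 2 (valence 2) → 0 H
  atom 15: N, bond orders sum to 1 (valence 3) → 2 H
Totals → C:9, H:17, Br:1, Cl:1, N:3, O:1.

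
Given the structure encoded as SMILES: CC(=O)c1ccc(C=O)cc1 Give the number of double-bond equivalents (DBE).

Molecular formula: C9H8O2.
DoU = (2C + 2 + N − H − X) / 2, where X is the halogen count and O/S are ignored.
    = (2·9 + 2 + 0 − 8 − 0) / 2 = 12 / 2 = 6.

6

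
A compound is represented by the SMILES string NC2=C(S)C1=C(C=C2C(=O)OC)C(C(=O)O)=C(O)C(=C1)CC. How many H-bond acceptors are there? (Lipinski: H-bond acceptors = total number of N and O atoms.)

6

N atoms: 1; O atoms: 5.
Lipinski HBA = 1 + 5 = 6.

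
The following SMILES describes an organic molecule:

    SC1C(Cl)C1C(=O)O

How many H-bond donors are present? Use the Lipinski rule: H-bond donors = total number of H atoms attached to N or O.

1

Donors: find every N or O and count the H atoms it carries.
  atom 7 (O): bond orders sum to 2 → 0 H
  atom 8 (O): bond orders sum to 1 → 1 H
Lipinski HBD = 1.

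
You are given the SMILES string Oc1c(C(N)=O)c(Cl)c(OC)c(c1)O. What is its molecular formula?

Walk through each heavy atom and fill implicit hydrogens from standard valence (C 4, N 3, O 2, S 2, halogen 1); for lowercase aromatic atoms, an aromatic c carries 1 H when it has two neighbours and 0 H with three, and aromatic n carries 0 H:
  atom 1: O, bond orders sum to 1 (valence 2) → 1 H
  atom 2: aromatic c, 3 neighbours → 0 H
  atom 3: aromatic c, 3 neighbours → 0 H
  atom 4: C, bond orders sum to 4 (valence 4) → 0 H
  atom 5: N, bond orders sum to 1 (valence 3) → 2 H
  atom 6: O, bond orders sum to 2 (valence 2) → 0 H
  atom 7: aromatic c, 3 neighbours → 0 H
  atom 8: Cl (halogen, monovalent) → 0 H
  atom 9: aromatic c, 3 neighbours → 0 H
  atom 10: O, bond orders sum to 2 (valence 2) → 0 H
  atom 11: C, bond orders sum to 1 (valence 4) → 3 H
  atom 12: aromatic c, 3 neighbours → 0 H
  atom 13: aromatic c, 2 neighbours → 1 H
  atom 14: O, bond orders sum to 1 (valence 2) → 1 H
Totals → C:8, H:8, Cl:1, N:1, O:4.

C8H8ClNO4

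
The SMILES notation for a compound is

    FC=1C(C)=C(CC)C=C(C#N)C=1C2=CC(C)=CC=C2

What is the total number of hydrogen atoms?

16

Walk through each heavy atom and fill implicit hydrogens from standard valence (C 4, N 3, O 2, S 2, halogen 1):
  atom 1: F (halogen, monovalent) → 0 H
  atom 2: C, bond orders sum to 4 (valence 4) → 0 H
  atom 3: C, bond orders sum to 4 (valence 4) → 0 H
  atom 4: C, bond orders sum to 1 (valence 4) → 3 H
  atom 5: C, bond orders sum to 4 (valence 4) → 0 H
  atom 6: C, bond orders sum to 2 (valence 4) → 2 H
  atom 7: C, bond orders sum to 1 (valence 4) → 3 H
  atom 8: C, bond orders sum to 3 (valence 4) → 1 H
  atom 9: C, bond orders sum to 4 (valence 4) → 0 H
  atom 10: C, bond orders sum to 4 (valence 4) → 0 H
  atom 11: N, bond orders sum to 3 (valence 3) → 0 H
  atom 12: C, bond orders sum to 4 (valence 4) → 0 H
  atom 13: C, bond orders sum to 4 (valence 4) → 0 H
  atom 14: C, bond orders sum to 3 (valence 4) → 1 H
  atom 15: C, bond orders sum to 4 (valence 4) → 0 H
  atom 16: C, bond orders sum to 1 (valence 4) → 3 H
  atom 17: C, bond orders sum to 3 (valence 4) → 1 H
  atom 18: C, bond orders sum to 3 (valence 4) → 1 H
  atom 19: C, bond orders sum to 3 (valence 4) → 1 H
Total hydrogens: 16.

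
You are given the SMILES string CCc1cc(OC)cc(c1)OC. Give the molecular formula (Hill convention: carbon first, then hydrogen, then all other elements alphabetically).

Walk through each heavy atom and fill implicit hydrogens from standard valence (C 4, N 3, O 2, S 2, halogen 1); for lowercase aromatic atoms, an aromatic c carries 1 H when it has two neighbours and 0 H with three, and aromatic n carries 0 H:
  atom 1: C, bond orders sum to 1 (valence 4) → 3 H
  atom 2: C, bond orders sum to 2 (valence 4) → 2 H
  atom 3: aromatic c, 3 neighbours → 0 H
  atom 4: aromatic c, 2 neighbours → 1 H
  atom 5: aromatic c, 3 neighbours → 0 H
  atom 6: O, bond orders sum to 2 (valence 2) → 0 H
  atom 7: C, bond orders sum to 1 (valence 4) → 3 H
  atom 8: aromatic c, 2 neighbours → 1 H
  atom 9: aromatic c, 3 neighbours → 0 H
  atom 10: aromatic c, 2 neighbours → 1 H
  atom 11: O, bond orders sum to 2 (valence 2) → 0 H
  atom 12: C, bond orders sum to 1 (valence 4) → 3 H
Totals → C:10, H:14, O:2.
In Hill order: C10H14O2.

C10H14O2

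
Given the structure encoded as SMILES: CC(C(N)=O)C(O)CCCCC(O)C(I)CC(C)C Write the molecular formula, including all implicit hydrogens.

C14H28INO3

Walk through each heavy atom and fill implicit hydrogens from standard valence (C 4, N 3, O 2, S 2, halogen 1):
  atom 1: C, bond orders sum to 1 (valence 4) → 3 H
  atom 2: C, bond orders sum to 3 (valence 4) → 1 H
  atom 3: C, bond orders sum to 4 (valence 4) → 0 H
  atom 4: N, bond orders sum to 1 (valence 3) → 2 H
  atom 5: O, bond orders sum to 2 (valence 2) → 0 H
  atom 6: C, bond orders sum to 3 (valence 4) → 1 H
  atom 7: O, bond orders sum to 1 (valence 2) → 1 H
  atom 8: C, bond orders sum to 2 (valence 4) → 2 H
  atom 9: C, bond orders sum to 2 (valence 4) → 2 H
  atom 10: C, bond orders sum to 2 (valence 4) → 2 H
  atom 11: C, bond orders sum to 2 (valence 4) → 2 H
  atom 12: C, bond orders sum to 3 (valence 4) → 1 H
  atom 13: O, bond orders sum to 1 (valence 2) → 1 H
  atom 14: C, bond orders sum to 3 (valence 4) → 1 H
  atom 15: I (halogen, monovalent) → 0 H
  atom 16: C, bond orders sum to 2 (valence 4) → 2 H
  atom 17: C, bond orders sum to 3 (valence 4) → 1 H
  atom 18: C, bond orders sum to 1 (valence 4) → 3 H
  atom 19: C, bond orders sum to 1 (valence 4) → 3 H
Totals → C:14, H:28, I:1, N:1, O:3.
In Hill order: C14H28INO3.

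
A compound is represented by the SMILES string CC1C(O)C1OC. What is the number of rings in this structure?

In SMILES, each pair of matching ring-closure digits denotes one ring-closing bond; the number of such bonds equals the number of independent rings.
Ring-closure bonds here: 1.

1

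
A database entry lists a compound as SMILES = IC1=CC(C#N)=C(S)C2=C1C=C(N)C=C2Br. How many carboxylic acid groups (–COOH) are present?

Scan the SMILES for the carboxylic acid motif — none present.
Groups that are present: 1 nitrile, 1 primary amine, 1 thiol.

0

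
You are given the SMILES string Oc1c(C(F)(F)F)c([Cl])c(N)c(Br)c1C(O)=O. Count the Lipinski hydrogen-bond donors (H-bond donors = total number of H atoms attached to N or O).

Donors: find every N or O and count the H atoms it carries.
  atom 1 (O): bond orders sum to 1 → 1 H
  atom 11 (N): bond orders sum to 1 → 2 H
  atom 16 (O): bond orders sum to 1 → 1 H
  atom 17 (O): bond orders sum to 2 → 0 H
Lipinski HBD = 4.

4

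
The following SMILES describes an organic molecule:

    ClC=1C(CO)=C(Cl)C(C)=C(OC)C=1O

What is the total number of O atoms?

3

Scan the SMILES for O atoms (remember two-letter symbols like Cl and Br are single atoms).
Oxygen count: 3.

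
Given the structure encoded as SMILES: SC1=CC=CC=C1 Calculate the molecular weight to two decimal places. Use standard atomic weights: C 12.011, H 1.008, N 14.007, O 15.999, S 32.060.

110.17 g/mol

First, the molecular formula is C6H6S (counting implicit H from valence).
  C: 6 × 12.011 = 72.066
  H: 6 × 1.008 = 6.048
  S: 1 × 32.060 = 32.060
Sum: 6×12.011 + 6×1.008 + 1×32.060 = 110.174 → 110.17 g/mol.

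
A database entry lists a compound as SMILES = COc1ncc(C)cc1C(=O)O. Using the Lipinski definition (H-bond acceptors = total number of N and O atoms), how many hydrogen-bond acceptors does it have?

4

N atoms: 1; O atoms: 3.
Lipinski HBA = 1 + 3 = 4.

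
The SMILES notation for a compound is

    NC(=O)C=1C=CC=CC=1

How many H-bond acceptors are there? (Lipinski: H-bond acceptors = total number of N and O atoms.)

N atoms: 1; O atoms: 1.
Lipinski HBA = 1 + 1 = 2.

2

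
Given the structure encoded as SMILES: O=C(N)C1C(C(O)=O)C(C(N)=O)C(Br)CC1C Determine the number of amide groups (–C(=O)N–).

The amide motif appears at heavy-atom positions 2, 10 in the SMILES.
Other groups present: 1 carboxylic acid.
Amide count: 2.

2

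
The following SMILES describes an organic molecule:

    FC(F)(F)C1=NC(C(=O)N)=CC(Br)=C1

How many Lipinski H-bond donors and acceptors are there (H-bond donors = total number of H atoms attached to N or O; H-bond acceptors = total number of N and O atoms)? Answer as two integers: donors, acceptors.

Donors: find every N or O and count the H atoms it carries.
  atom 6 (N): bond orders sum to 3 → 0 H
  atom 9 (O): bond orders sum to 2 → 0 H
  atom 10 (N): bond orders sum to 1 → 2 H
Lipinski HBD = 2.
Acceptors: N atoms = 2, O atoms = 1 → HBA = 3.

2, 3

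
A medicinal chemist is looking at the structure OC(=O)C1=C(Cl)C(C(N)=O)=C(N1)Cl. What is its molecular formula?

C6H4Cl2N2O3

Walk through each heavy atom and fill implicit hydrogens from standard valence (C 4, N 3, O 2, S 2, halogen 1):
  atom 1: O, bond orders sum to 1 (valence 2) → 1 H
  atom 2: C, bond orders sum to 4 (valence 4) → 0 H
  atom 3: O, bond orders sum to 2 (valence 2) → 0 H
  atom 4: C, bond orders sum to 4 (valence 4) → 0 H
  atom 5: C, bond orders sum to 4 (valence 4) → 0 H
  atom 6: Cl (halogen, monovalent) → 0 H
  atom 7: C, bond orders sum to 4 (valence 4) → 0 H
  atom 8: C, bond orders sum to 4 (valence 4) → 0 H
  atom 9: N, bond orders sum to 1 (valence 3) → 2 H
  atom 10: O, bond orders sum to 2 (valence 2) → 0 H
  atom 11: C, bond orders sum to 4 (valence 4) → 0 H
  atom 12: N, bond orders sum to 2 (valence 3) → 1 H
  atom 13: Cl (halogen, monovalent) → 0 H
Totals → C:6, H:4, Cl:2, N:2, O:3.
In Hill order: C6H4Cl2N2O3.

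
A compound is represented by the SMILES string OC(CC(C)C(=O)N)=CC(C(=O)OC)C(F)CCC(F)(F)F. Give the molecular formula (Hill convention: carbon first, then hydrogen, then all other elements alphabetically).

Walk through each heavy atom and fill implicit hydrogens from standard valence (C 4, N 3, O 2, S 2, halogen 1):
  atom 1: O, bond orders sum to 1 (valence 2) → 1 H
  atom 2: C, bond orders sum to 4 (valence 4) → 0 H
  atom 3: C, bond orders sum to 2 (valence 4) → 2 H
  atom 4: C, bond orders sum to 3 (valence 4) → 1 H
  atom 5: C, bond orders sum to 1 (valence 4) → 3 H
  atom 6: C, bond orders sum to 4 (valence 4) → 0 H
  atom 7: O, bond orders sum to 2 (valence 2) → 0 H
  atom 8: N, bond orders sum to 1 (valence 3) → 2 H
  atom 9: C, bond orders sum to 3 (valence 4) → 1 H
  atom 10: C, bond orders sum to 3 (valence 4) → 1 H
  atom 11: C, bond orders sum to 4 (valence 4) → 0 H
  atom 12: O, bond orders sum to 2 (valence 2) → 0 H
  atom 13: O, bond orders sum to 2 (valence 2) → 0 H
  atom 14: C, bond orders sum to 1 (valence 4) → 3 H
  atom 15: C, bond orders sum to 3 (valence 4) → 1 H
  atom 16: F (halogen, monovalent) → 0 H
  atom 17: C, bond orders sum to 2 (valence 4) → 2 H
  atom 18: C, bond orders sum to 2 (valence 4) → 2 H
  atom 19: C, bond orders sum to 4 (valence 4) → 0 H
  atom 20: F (halogen, monovalent) → 0 H
  atom 21: F (halogen, monovalent) → 0 H
  atom 22: F (halogen, monovalent) → 0 H
Totals → C:13, H:19, F:4, N:1, O:4.

C13H19F4NO4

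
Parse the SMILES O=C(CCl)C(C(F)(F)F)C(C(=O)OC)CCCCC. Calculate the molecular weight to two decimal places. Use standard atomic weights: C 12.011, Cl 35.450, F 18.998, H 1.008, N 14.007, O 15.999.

302.72 g/mol

First, the molecular formula is C12H18ClF3O3 (counting implicit H from valence).
  C: 12 × 12.011 = 144.132
  Cl: 1 × 35.450 = 35.450
  F: 3 × 18.998 = 56.994
  H: 18 × 1.008 = 18.144
  O: 3 × 15.999 = 47.997
Sum: 12×12.011 + 1×35.450 + 3×18.998 + 18×1.008 + 3×15.999 = 302.717 → 302.72 g/mol.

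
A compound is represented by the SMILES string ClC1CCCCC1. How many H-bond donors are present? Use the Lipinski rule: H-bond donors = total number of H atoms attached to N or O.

Donors: find every N or O and count the H atoms it carries.
  (no N or O atoms present)
Lipinski HBD = 0.

0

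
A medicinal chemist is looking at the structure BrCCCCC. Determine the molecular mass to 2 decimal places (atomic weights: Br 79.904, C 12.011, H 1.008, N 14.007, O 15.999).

First, the molecular formula is C5H11Br (counting implicit H from valence).
  Br: 1 × 79.904 = 79.904
  C: 5 × 12.011 = 60.055
  H: 11 × 1.008 = 11.088
Sum: 1×79.904 + 5×12.011 + 11×1.008 = 151.047 → 151.05 g/mol.

151.05 g/mol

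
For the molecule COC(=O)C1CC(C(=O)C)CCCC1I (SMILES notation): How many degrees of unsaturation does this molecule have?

3

Degree of unsaturation = (number of rings) + (number of π bonds).
Ring closures in the SMILES: 1.
π bonds: 2 double bonds (each 1 DoU) → 2 DoU from unsaturation.
Total DoU = 1 + 2 = 3.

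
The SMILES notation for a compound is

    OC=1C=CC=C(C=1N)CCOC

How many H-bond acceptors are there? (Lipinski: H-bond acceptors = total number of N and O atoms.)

N atoms: 1; O atoms: 2.
Lipinski HBA = 1 + 2 = 3.

3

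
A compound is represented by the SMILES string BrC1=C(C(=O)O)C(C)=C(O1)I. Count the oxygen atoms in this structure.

3

Scan the SMILES for O atoms (remember two-letter symbols like Cl and Br are single atoms).
Oxygen count: 3.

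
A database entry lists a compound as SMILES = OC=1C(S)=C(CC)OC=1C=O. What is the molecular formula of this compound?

Walk through each heavy atom and fill implicit hydrogens from standard valence (C 4, N 3, O 2, S 2, halogen 1):
  atom 1: O, bond orders sum to 1 (valence 2) → 1 H
  atom 2: C, bond orders sum to 4 (valence 4) → 0 H
  atom 3: C, bond orders sum to 4 (valence 4) → 0 H
  atom 4: S, bond orders sum to 1 (valence 2) → 1 H
  atom 5: C, bond orders sum to 4 (valence 4) → 0 H
  atom 6: C, bond orders sum to 2 (valence 4) → 2 H
  atom 7: C, bond orders sum to 1 (valence 4) → 3 H
  atom 8: O, bond orders sum to 2 (valence 2) → 0 H
  atom 9: C, bond orders sum to 4 (valence 4) → 0 H
  atom 10: C, bond orders sum to 3 (valence 4) → 1 H
  atom 11: O, bond orders sum to 2 (valence 2) → 0 H
Totals → C:7, H:8, O:3, S:1.

C7H8O3S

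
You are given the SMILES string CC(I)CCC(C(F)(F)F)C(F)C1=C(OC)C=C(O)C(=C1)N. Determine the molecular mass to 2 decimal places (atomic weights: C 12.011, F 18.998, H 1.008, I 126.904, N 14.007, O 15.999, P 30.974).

First, the molecular formula is C14H18F4INO2 (counting implicit H from valence).
  C: 14 × 12.011 = 168.154
  F: 4 × 18.998 = 75.992
  H: 18 × 1.008 = 18.144
  I: 1 × 126.904 = 126.904
  N: 1 × 14.007 = 14.007
  O: 2 × 15.999 = 31.998
Sum: 14×12.011 + 4×18.998 + 18×1.008 + 1×126.904 + 1×14.007 + 2×15.999 = 435.199 → 435.20 g/mol.

435.20 g/mol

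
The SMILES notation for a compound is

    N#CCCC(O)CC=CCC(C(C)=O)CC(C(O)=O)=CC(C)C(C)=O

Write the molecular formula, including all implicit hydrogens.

C19H27NO5

Walk through each heavy atom and fill implicit hydrogens from standard valence (C 4, N 3, O 2, S 2, halogen 1):
  atom 1: N, bond orders sum to 3 (valence 3) → 0 H
  atom 2: C, bond orders sum to 4 (valence 4) → 0 H
  atom 3: C, bond orders sum to 2 (valence 4) → 2 H
  atom 4: C, bond orders sum to 2 (valence 4) → 2 H
  atom 5: C, bond orders sum to 3 (valence 4) → 1 H
  atom 6: O, bond orders sum to 1 (valence 2) → 1 H
  atom 7: C, bond orders sum to 2 (valence 4) → 2 H
  atom 8: C, bond orders sum to 3 (valence 4) → 1 H
  atom 9: C, bond orders sum to 3 (valence 4) → 1 H
  atom 10: C, bond orders sum to 2 (valence 4) → 2 H
  atom 11: C, bond orders sum to 3 (valence 4) → 1 H
  atom 12: C, bond orders sum to 4 (valence 4) → 0 H
  atom 13: C, bond orders sum to 1 (valence 4) → 3 H
  atom 14: O, bond orders sum to 2 (valence 2) → 0 H
  atom 15: C, bond orders sum to 2 (valence 4) → 2 H
  atom 16: C, bond orders sum to 4 (valence 4) → 0 H
  atom 17: C, bond orders sum to 4 (valence 4) → 0 H
  atom 18: O, bond orders sum to 1 (valence 2) → 1 H
  atom 19: O, bond orders sum to 2 (valence 2) → 0 H
  atom 20: C, bond orders sum to 3 (valence 4) → 1 H
  atom 21: C, bond orders sum to 3 (valence 4) → 1 H
  atom 22: C, bond orders sum to 1 (valence 4) → 3 H
  atom 23: C, bond orders sum to 4 (valence 4) → 0 H
  atom 24: C, bond orders sum to 1 (valence 4) → 3 H
  atom 25: O, bond orders sum to 2 (valence 2) → 0 H
Totals → C:19, H:27, N:1, O:5.
In Hill order: C19H27NO5.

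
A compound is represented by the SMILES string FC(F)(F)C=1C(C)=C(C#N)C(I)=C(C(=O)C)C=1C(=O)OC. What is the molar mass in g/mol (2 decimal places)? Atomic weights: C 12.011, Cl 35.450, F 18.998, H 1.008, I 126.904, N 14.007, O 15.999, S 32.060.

411.12 g/mol

First, the molecular formula is C13H9F3INO3 (counting implicit H from valence).
  C: 13 × 12.011 = 156.143
  F: 3 × 18.998 = 56.994
  H: 9 × 1.008 = 9.072
  I: 1 × 126.904 = 126.904
  N: 1 × 14.007 = 14.007
  O: 3 × 15.999 = 47.997
Sum: 13×12.011 + 3×18.998 + 9×1.008 + 1×126.904 + 1×14.007 + 3×15.999 = 411.117 → 411.12 g/mol.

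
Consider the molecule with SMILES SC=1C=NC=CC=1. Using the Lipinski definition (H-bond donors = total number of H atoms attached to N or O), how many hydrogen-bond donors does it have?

Donors: find every N or O and count the H atoms it carries.
  atom 4 (N): bond orders sum to 3 → 0 H
Lipinski HBD = 0.

0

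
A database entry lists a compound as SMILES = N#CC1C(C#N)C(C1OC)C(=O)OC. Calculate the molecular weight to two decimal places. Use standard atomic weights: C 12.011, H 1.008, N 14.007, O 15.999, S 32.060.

First, the molecular formula is C9H10N2O3 (counting implicit H from valence).
  C: 9 × 12.011 = 108.099
  H: 10 × 1.008 = 10.080
  N: 2 × 14.007 = 28.014
  O: 3 × 15.999 = 47.997
Sum: 9×12.011 + 10×1.008 + 2×14.007 + 3×15.999 = 194.190 → 194.19 g/mol.

194.19 g/mol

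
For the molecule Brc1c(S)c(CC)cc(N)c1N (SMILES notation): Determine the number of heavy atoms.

Every atom symbol written in the SMILES (organic subset) is one heavy atom; implicit H are not written.
Heavy atoms by element → Br:1, C:8, N:2, S:1.
Total: 12.

12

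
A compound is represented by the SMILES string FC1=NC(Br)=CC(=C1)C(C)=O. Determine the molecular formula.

C7H5BrFNO

Walk through each heavy atom and fill implicit hydrogens from standard valence (C 4, N 3, O 2, S 2, halogen 1):
  atom 1: F (halogen, monovalent) → 0 H
  atom 2: C, bond orders sum to 4 (valence 4) → 0 H
  atom 3: N, bond orders sum to 3 (valence 3) → 0 H
  atom 4: C, bond orders sum to 4 (valence 4) → 0 H
  atom 5: Br (halogen, monovalent) → 0 H
  atom 6: C, bond orders sum to 3 (valence 4) → 1 H
  atom 7: C, bond orders sum to 4 (valence 4) → 0 H
  atom 8: C, bond orders sum to 3 (valence 4) → 1 H
  atom 9: C, bond orders sum to 4 (valence 4) → 0 H
  atom 10: C, bond orders sum to 1 (valence 4) → 3 H
  atom 11: O, bond orders sum to 2 (valence 2) → 0 H
Totals → C:7, H:5, Br:1, F:1, N:1, O:1.
In Hill order: C7H5BrFNO.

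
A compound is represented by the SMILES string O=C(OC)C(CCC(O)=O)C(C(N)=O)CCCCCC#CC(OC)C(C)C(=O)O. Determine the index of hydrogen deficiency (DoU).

6

Degree of unsaturation = (number of rings) + (number of π bonds).
Ring closures in the SMILES: 0.
π bonds: 4 double bonds (each 1 DoU), 1 triple bond (each 2 DoU) → 6 DoU from unsaturation.
Total DoU = 0 + 6 = 6.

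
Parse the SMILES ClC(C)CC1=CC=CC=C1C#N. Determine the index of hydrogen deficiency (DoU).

Degree of unsaturation = (number of rings) + (number of π bonds).
Ring closures in the SMILES: 1.
π bonds: 3 double bonds (each 1 DoU), 1 triple bond (each 2 DoU) → 5 DoU from unsaturation.
Total DoU = 1 + 5 = 6.

6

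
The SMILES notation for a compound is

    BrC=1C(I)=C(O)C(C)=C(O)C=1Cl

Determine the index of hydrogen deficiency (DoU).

Degree of unsaturation = (number of rings) + (number of π bonds).
Ring closures in the SMILES: 1.
π bonds: 3 double bonds (each 1 DoU) → 3 DoU from unsaturation.
Total DoU = 1 + 3 = 4.

4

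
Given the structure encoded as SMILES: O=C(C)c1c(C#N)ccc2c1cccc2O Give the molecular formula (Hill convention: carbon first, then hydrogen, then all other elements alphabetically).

Walk through each heavy atom and fill implicit hydrogens from standard valence (C 4, N 3, O 2, S 2, halogen 1); for lowercase aromatic atoms, an aromatic c carries 1 H when it has two neighbours and 0 H with three, and aromatic n carries 0 H:
  atom 1: O, bond orders sum to 2 (valence 2) → 0 H
  atom 2: C, bond orders sum to 4 (valence 4) → 0 H
  atom 3: C, bond orders sum to 1 (valence 4) → 3 H
  atom 4: aromatic c, 3 neighbours → 0 H
  atom 5: aromatic c, 3 neighbours → 0 H
  atom 6: C, bond orders sum to 4 (valence 4) → 0 H
  atom 7: N, bond orders sum to 3 (valence 3) → 0 H
  atom 8: aromatic c, 2 neighbours → 1 H
  atom 9: aromatic c, 2 neighbours → 1 H
  atom 10: aromatic c, 3 neighbours → 0 H
  atom 11: aromatic c, 3 neighbours → 0 H
  atom 12: aromatic c, 2 neighbours → 1 H
  atom 13: aromatic c, 2 neighbours → 1 H
  atom 14: aromatic c, 2 neighbours → 1 H
  atom 15: aromatic c, 3 neighbours → 0 H
  atom 16: O, bond orders sum to 1 (valence 2) → 1 H
Totals → C:13, H:9, N:1, O:2.

C13H9NO2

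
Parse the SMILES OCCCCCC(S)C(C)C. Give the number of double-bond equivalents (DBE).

0

Molecular formula: C9H20OS.
DoU = (2C + 2 + N − H − X) / 2, where X is the halogen count and O/S are ignored.
    = (2·9 + 2 + 0 − 20 − 0) / 2 = 0 / 2 = 0.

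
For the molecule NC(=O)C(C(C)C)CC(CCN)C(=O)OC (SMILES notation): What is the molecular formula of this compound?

C11H22N2O3

Walk through each heavy atom and fill implicit hydrogens from standard valence (C 4, N 3, O 2, S 2, halogen 1):
  atom 1: N, bond orders sum to 1 (valence 3) → 2 H
  atom 2: C, bond orders sum to 4 (valence 4) → 0 H
  atom 3: O, bond orders sum to 2 (valence 2) → 0 H
  atom 4: C, bond orders sum to 3 (valence 4) → 1 H
  atom 5: C, bond orders sum to 3 (valence 4) → 1 H
  atom 6: C, bond orders sum to 1 (valence 4) → 3 H
  atom 7: C, bond orders sum to 1 (valence 4) → 3 H
  atom 8: C, bond orders sum to 2 (valence 4) → 2 H
  atom 9: C, bond orders sum to 3 (valence 4) → 1 H
  atom 10: C, bond orders sum to 2 (valence 4) → 2 H
  atom 11: C, bond orders sum to 2 (valence 4) → 2 H
  atom 12: N, bond orders sum to 1 (valence 3) → 2 H
  atom 13: C, bond orders sum to 4 (valence 4) → 0 H
  atom 14: O, bond orders sum to 2 (valence 2) → 0 H
  atom 15: O, bond orders sum to 2 (valence 2) → 0 H
  atom 16: C, bond orders sum to 1 (valence 4) → 3 H
Totals → C:11, H:22, N:2, O:3.
In Hill order: C11H22N2O3.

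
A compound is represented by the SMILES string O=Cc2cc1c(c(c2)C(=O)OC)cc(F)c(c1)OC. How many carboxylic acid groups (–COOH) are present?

Scan the SMILES for the carboxylic acid motif — none present.
Groups that are present: 1 aldehyde, 1 ester, 1 ether.

0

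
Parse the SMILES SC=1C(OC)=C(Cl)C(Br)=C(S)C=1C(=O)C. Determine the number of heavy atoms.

15

Every atom symbol written in the SMILES (organic subset) is one heavy atom; implicit H are not written.
Heavy atoms by element → Br:1, C:9, Cl:1, O:2, S:2.
Total: 15.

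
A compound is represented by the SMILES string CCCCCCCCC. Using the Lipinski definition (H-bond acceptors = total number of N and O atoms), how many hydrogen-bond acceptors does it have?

N atoms: 0; O atoms: 0.
Lipinski HBA = 0 + 0 = 0.

0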